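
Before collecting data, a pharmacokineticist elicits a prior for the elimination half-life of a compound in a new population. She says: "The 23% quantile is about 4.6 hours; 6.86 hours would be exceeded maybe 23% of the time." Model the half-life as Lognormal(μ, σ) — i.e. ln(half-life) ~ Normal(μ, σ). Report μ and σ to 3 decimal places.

μ ≈ 1.726, σ ≈ 0.270

If T ~ Lognormal(μ,σ) then ln T ~ Normal(μ,σ), so the p-quantile of ln T is μ + z_p·σ.
ln(4.6) = 1.526 and ln(6.86) = 1.926; z_{0.23} = -0.7388, z_{0.77} = 0.7388.
σ = (1.926 − 1.526)/(0.7388 − (-0.7388)) = 0.270.
μ = 1.526 − (-0.7388)·0.270 = 1.726.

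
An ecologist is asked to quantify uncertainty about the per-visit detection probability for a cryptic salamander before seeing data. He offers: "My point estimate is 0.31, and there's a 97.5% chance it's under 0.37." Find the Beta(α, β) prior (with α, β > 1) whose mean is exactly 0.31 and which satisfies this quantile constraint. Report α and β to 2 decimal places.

α ≈ 73.97, β ≈ 164.65

With mean 0.31 fixed, write α = 0.31s, β = 0.69s where s = α+β.
Need P(θ < 0.37) = 0.975 under Beta(0.31s, 0.69s). Normal approximation: (q−m)/√(m(1−m)/s) ≈ z_{0.975} = 1.96, so s ≈ 0.31·0.69·(1.96)²/(0.37−0.31)² = 228.2.
At s = 228.2: P(θ<0.37) ≈ 0.972. Adjusting to match 0.975 gives s ≈ 238.62.
So α = 0.31·238.62 ≈ 73.97, β = 0.69·238.62 ≈ 164.65.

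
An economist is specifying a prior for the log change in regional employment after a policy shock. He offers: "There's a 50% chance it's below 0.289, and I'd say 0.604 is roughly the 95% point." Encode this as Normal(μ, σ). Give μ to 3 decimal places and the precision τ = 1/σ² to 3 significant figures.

For Normal(μ,σ), the p-quantile is μ + z_p·σ. Here z_{0.5} = 0, z_{0.95} = 1.645.
So 0.289 = μ + 0σ and 0.604 = μ + 1.645σ.
Subtracting: σ = (0.604 − 0.289)/(1.645 − (0)) = 0.192.
Then μ = 0.289 − (0)·0.192 = 0.289.
Precision τ = 1/σ² = 1/0.1915² = 27.3.

μ = 0.289, τ = 27.3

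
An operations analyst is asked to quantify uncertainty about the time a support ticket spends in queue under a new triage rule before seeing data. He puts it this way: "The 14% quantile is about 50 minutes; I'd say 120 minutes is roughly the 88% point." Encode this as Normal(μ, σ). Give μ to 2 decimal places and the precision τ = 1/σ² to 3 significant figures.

The p-quantile of Normal(μ,σ) is μ + z_p·σ, with z_{0.14} = -1.08 and z_{0.88} = 1.175.
Eliminate σ: μ = (z₂·x₁ − z₁·x₂)/(z₂ − z₁) = (1.175·50 − (-1.08)·120)/2.255 = 83.53.
Then σ = (x₂ − x₁)/(z₂ − z₁) = (120 − 50)/2.255 = 31.04.
Precision τ = 1/σ² = 1/31.04² = 0.00104.

μ = 83.53, τ = 0.00104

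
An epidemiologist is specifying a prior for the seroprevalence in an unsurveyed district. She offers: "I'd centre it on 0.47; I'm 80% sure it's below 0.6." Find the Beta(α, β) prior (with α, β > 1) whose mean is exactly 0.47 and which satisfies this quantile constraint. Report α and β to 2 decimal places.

α ≈ 4.93, β ≈ 5.56

With mean 0.47 fixed, write α = 0.47s, β = 0.53s where s = α+β.
Need P(θ < 0.6) = 0.8 under Beta(0.47s, 0.53s). Normal approximation: (q−m)/√(m(1−m)/s) ≈ z_{0.8} = 0.842, so s ≈ 0.47·0.53·(0.842)²/(0.6−0.47)² = 10.4.
At s = 10.4: P(θ<0.6) ≈ 0.799. Adjusting to match 0.8 gives s ≈ 10.48.
So α = 0.47·10.48 ≈ 4.93, β = 0.53·10.48 ≈ 5.56.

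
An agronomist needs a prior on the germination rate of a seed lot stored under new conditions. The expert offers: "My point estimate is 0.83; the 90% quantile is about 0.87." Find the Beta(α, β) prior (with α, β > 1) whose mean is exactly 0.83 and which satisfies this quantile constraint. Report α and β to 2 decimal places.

With mean 0.83 fixed, write α = 0.83s, β = 0.17s where s = α+β.
Need P(θ < 0.87) = 0.9 under Beta(0.83s, 0.17s). Normal approximation: (q−m)/√(m(1−m)/s) ≈ z_{0.9} = 1.28, so s ≈ 0.83·0.17·(1.28)²/(0.87−0.83)² = 144.8.
At s = 144.8: P(θ<0.87) ≈ 0.907. Adjusting to match 0.9 gives s ≈ 136.29.
So α = 0.83·136.29 ≈ 113.12, β = 0.17·136.29 ≈ 23.17.

α ≈ 113.12, β ≈ 23.17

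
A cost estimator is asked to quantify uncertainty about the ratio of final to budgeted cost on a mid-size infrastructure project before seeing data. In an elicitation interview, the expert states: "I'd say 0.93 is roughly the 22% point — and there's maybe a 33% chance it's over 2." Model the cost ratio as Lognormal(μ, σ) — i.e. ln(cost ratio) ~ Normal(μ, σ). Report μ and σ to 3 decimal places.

μ ≈ 0.415, σ ≈ 0.632

If T ~ Lognormal(μ,σ) then ln T ~ Normal(μ,σ), so the p-quantile of ln T is μ + z_p·σ.
ln(0.93) = -0.07257 and ln(2) = 0.6931; z_{0.22} = -0.7722, z_{0.67} = 0.4399.
σ = (0.6931 − -0.07257)/(0.4399 − (-0.7722)) = 0.632.
μ = -0.07257 − (-0.7722)·0.632 = 0.415.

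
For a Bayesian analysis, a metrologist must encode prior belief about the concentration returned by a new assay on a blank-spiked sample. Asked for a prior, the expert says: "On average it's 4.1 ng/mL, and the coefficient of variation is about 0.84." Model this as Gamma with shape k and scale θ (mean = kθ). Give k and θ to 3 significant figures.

For Gamma(k, scale θ): mean = kθ, variance = kθ², so CV = 1/√k.
CV = 0.84, hence k = 1/CV² = 1.42.
Then θ = mean/k = 4.1/1.42 = 2.89.

k ≈ 1.42, θ ≈ 2.89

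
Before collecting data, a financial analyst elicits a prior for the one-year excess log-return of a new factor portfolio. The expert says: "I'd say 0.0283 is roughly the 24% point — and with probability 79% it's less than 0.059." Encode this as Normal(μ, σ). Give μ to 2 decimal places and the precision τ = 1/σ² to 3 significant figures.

μ = 0.04, τ = 2430

For Normal(μ,σ), the p-quantile is μ + z_p·σ. Here z_{0.24} = -0.7063, z_{0.79} = 0.8064.
So 0.0283 = μ − 0.7063σ and 0.059 = μ + 0.8064σ.
Subtracting: σ = (0.059 − 0.0283)/(0.8064 − (-0.7063)) = 0.02.
Then μ = 0.0283 − (-0.7063)·0.02 = 0.04.
Precision τ = 1/σ² = 1/0.02029² = 2430.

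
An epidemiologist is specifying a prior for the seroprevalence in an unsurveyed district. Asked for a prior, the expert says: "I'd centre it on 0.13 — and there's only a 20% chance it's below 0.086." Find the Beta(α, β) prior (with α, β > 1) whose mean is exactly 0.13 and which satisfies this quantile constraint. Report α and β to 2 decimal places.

α ≈ 5.58, β ≈ 37.35

With mean 0.13 fixed, write α = 0.13s, β = 0.87s where s = α+β.
Need P(θ < 0.086) = 0.2 under Beta(0.13s, 0.87s). Normal approximation: (q−m)/√(m(1−m)/s) ≈ z_{0.2} = -0.842, so s ≈ 0.13·0.87·(-0.842)²/(0.086−0.13)² = 41.4.
At s = 41.4: P(θ<0.086) ≈ 0.206. Adjusting to match 0.2 gives s ≈ 42.93.
So α = 0.13·42.93 ≈ 5.58, β = 0.87·42.93 ≈ 37.35.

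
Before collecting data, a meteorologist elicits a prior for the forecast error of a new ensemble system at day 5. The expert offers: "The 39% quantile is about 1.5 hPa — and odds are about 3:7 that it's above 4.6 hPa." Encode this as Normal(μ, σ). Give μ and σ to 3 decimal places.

The p-quantile of Normal(μ,σ) is μ + z_p·σ, with z_{0.39} = -0.2793 and z_{0.7} = 0.5244.
Eliminate σ: μ = (z₂·x₁ − z₁·x₂)/(z₂ − z₁) = (0.5244·1.5 − (-0.2793)·4.6)/0.8037 = 2.577.
Then σ = (x₂ − x₁)/(z₂ − z₁) = (4.6 − 1.5)/0.8037 = 3.857.

μ = 2.577, σ = 3.857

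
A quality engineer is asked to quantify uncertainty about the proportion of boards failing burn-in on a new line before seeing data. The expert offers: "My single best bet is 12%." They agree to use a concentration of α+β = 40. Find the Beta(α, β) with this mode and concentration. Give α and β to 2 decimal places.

α = 5.56, β = 34.44

For α,β > 1 the Beta mode is (α−1)/(α+β−2). With α+β = 40, the mode is (α−1)/38.
Set (α−1)/38 = 0.12 → α = 1 + 0.12·38 = 5.56.
β = 40 − α = 34.44.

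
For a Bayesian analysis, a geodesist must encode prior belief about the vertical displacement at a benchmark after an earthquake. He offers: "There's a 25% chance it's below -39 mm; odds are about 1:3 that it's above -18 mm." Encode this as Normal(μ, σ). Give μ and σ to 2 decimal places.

μ = -28.50, σ = 15.57

For Normal(μ,σ), the p-quantile is μ + z_p·σ. Here z_{0.25} = -0.6745, z_{0.75} = 0.6745.
So -39 = μ − 0.6745σ and -18 = μ + 0.6745σ.
Subtracting: σ = (-18 − -39)/(0.6745 − (-0.6745)) = 15.57.
Then μ = -39 − (-0.6745)·15.57 = -28.50.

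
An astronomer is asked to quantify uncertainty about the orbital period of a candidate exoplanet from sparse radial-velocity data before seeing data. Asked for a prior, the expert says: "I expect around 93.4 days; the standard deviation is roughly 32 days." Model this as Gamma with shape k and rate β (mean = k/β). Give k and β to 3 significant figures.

k ≈ 8.52, β ≈ 0.0912

For Gamma(k, rate β): mean = k/β, variance = k/β², so CV = 1/√k.
CV = SD/mean = 32/93.4 = 0.3426, hence k = 1/CV² = 8.52.
Then β = k/mean = 8.52/93.4 = 0.0912.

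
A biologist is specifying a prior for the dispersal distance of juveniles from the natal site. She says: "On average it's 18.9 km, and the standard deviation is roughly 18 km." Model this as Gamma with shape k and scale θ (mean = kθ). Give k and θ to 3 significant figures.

For Gamma(k, scale θ): mean = kθ, variance = kθ², so CV = 1/√k.
CV = SD/mean = 18/18.9 = 0.9524, hence k = 1/CV² = 1.1.
Then θ = mean/k = 18.9/1.1 = 17.1.

k ≈ 1.1, θ ≈ 17.1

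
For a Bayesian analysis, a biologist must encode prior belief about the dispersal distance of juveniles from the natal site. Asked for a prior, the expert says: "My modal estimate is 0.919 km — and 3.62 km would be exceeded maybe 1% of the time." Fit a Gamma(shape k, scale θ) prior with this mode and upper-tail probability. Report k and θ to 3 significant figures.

Gamma(k,θ) with k>1 has mode (k−1)θ, so θ = 0.919/(k−1).
Need P(X < 3.62) = 0.99 with θ tied to k this way. Start at k = 2, θ = 0.919: P(X<3.62) ≈ 0.904.
Too low — raise k to concentrate. Iterating converges to k ≈ 3.23.
Then θ = 0.919/(3.23−1) ≈ 0.411.

k ≈ 3.23, θ ≈ 0.411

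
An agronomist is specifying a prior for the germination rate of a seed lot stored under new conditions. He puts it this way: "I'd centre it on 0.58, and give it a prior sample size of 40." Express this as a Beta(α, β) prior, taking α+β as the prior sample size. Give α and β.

Under the effective-sample-size interpretation, Beta(α, β) has prior mean α/(α+β) and prior sample size α+β.
So α+β = 40 and α/(α+β) = 0.58, giving α = 0.58·40 = 23.2 and β = 40 − 23.2 = 16.8.

α = 23.2, β = 16.8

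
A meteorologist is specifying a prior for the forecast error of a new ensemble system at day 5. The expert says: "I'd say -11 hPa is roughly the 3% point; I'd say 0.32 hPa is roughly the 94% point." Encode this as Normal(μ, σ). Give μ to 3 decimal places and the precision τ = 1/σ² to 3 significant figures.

μ = -4.803, τ = 0.0921

For Normal(μ,σ), the p-quantile is μ + z_p·σ. Here z_{0.03} = -1.881, z_{0.94} = 1.555.
So -11 = μ − 1.881σ and 0.32 = μ + 1.555σ.
Subtracting: σ = (0.32 − -11)/(1.555 − (-1.881)) = 3.295.
Then μ = -11 − (-1.881)·3.295 = -4.803.
Precision τ = 1/σ² = 1/3.295² = 0.0921.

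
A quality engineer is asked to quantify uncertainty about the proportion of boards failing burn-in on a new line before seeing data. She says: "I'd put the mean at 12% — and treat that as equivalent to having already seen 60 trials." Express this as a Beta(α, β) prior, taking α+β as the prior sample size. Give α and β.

Under the effective-sample-size interpretation, Beta(α, β) has prior mean α/(α+β) and prior sample size α+β.
So α+β = 60 and α/(α+β) = 0.12, giving α = 0.12·60 = 7.2 and β = 60 − 7.2 = 52.8.

α = 7.2, β = 52.8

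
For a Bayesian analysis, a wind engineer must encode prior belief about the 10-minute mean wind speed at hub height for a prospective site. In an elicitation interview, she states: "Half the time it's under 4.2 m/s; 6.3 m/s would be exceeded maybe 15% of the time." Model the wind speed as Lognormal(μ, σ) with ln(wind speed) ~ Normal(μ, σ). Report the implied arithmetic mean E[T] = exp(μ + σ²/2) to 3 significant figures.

If T ~ Lognormal(μ,σ) then ln T ~ Normal(μ,σ), so the p-quantile of ln T is μ + z_p·σ.
ln(4.2) = 1.435 and ln(6.3) = 1.841; z_{0.5} = 0, z_{0.85} = 1.036.
σ = (1.841 − 1.435)/(1.036 − (0)) = 0.391.
μ = 1.435 − (0)·0.391 = 1.435.
E[T] = exp(μ + σ²/2) = exp(1.435 + 0.0765) = 4.53 m/s.

E[T] ≈ 4.53 m/s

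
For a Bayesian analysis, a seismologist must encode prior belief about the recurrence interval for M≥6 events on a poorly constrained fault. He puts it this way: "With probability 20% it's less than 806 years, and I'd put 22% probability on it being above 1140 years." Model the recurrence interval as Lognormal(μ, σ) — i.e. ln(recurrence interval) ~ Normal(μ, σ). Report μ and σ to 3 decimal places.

If T ~ Lognormal(μ,σ) then ln T ~ Normal(μ,σ), so the p-quantile of ln T is μ + z_p·σ.
ln(806) = 6.692 and ln(1140) = 7.039; z_{0.2} = -0.8416, z_{0.78} = 0.7722.
σ = (7.039 − 6.692)/(0.7722 − (-0.8416)) = 0.215.
μ = 6.692 − (-0.8416)·0.215 = 6.873.

μ ≈ 6.873, σ ≈ 0.215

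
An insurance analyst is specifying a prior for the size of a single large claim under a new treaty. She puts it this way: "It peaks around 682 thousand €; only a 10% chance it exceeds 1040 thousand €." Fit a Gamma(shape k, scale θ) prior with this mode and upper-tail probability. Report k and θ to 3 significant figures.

k ≈ 11.5, θ ≈ 65.1

Gamma(k,θ) with k>1 has mode (k−1)θ, so θ = 682/(k−1).
Need P(X < 1040) = 0.9 with θ tied to k this way. Start at k = 2, θ = 682: P(X<1040) ≈ 0.450.
Too low — raise k to concentrate. Iterating converges to k ≈ 11.5.
Then θ = 682/(11.5−1) ≈ 65.1.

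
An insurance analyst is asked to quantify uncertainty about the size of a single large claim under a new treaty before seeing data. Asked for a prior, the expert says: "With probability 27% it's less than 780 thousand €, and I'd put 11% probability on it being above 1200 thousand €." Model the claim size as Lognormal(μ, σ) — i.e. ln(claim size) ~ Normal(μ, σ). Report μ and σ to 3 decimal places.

If T ~ Lognormal(μ,σ) then ln T ~ Normal(μ,σ), so the p-quantile of ln T is μ + z_p·σ.
ln(780) = 6.659 and ln(1200) = 7.09; z_{0.27} = -0.6128, z_{0.89} = 1.227.
σ = (7.09 − 6.659)/(1.227 − (-0.6128)) = 0.234.
μ = 6.659 − (-0.6128)·0.234 = 6.803.

μ ≈ 6.803, σ ≈ 0.234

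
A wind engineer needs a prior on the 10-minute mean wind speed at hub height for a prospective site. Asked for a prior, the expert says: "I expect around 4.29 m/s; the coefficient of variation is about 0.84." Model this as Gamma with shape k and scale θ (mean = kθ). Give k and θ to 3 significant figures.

k ≈ 1.42, θ ≈ 3.03

For Gamma(k, scale θ): mean = kθ, variance = kθ², so CV = 1/√k.
CV = 0.84, hence k = 1/CV² = 1.42.
Then θ = mean/k = 4.29/1.42 = 3.03.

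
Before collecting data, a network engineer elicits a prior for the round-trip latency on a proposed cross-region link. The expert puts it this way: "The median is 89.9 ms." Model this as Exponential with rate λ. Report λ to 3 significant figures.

λ ≈ 0.00771

Exponential median = ln 2 / λ, so λ = ln 2 / 89.9 = 0.00771.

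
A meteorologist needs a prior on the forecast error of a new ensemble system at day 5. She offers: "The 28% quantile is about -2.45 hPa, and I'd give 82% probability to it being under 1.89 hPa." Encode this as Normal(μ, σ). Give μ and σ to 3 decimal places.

For Normal(μ,σ), the p-quantile is μ + z_p·σ. Here z_{0.28} = -0.5828, z_{0.82} = 0.9154.
So -2.45 = μ − 0.5828σ and 1.89 = μ + 0.9154σ.
Subtracting: σ = (1.89 − -2.45)/(0.9154 − (-0.5828)) = 2.897.
Then μ = -2.45 − (-0.5828)·2.897 = -0.762.

μ = -0.762, σ = 2.897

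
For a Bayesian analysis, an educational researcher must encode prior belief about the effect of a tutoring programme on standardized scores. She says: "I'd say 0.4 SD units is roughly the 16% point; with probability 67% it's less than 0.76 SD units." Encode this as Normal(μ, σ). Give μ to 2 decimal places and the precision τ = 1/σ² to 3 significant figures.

The p-quantile of Normal(μ,σ) is μ + z_p·σ, with z_{0.16} = -0.9945 and z_{0.67} = 0.4399.
Eliminate σ: μ = (z₂·x₁ − z₁·x₂)/(z₂ − z₁) = (0.4399·0.4 − (-0.9945)·0.76)/1.434 = 0.65.
Then σ = (x₂ − x₁)/(z₂ − z₁) = (0.76 − 0.4)/1.434 = 0.25.
Precision τ = 1/σ² = 1/0.251² = 15.9.

μ = 0.65, τ = 15.9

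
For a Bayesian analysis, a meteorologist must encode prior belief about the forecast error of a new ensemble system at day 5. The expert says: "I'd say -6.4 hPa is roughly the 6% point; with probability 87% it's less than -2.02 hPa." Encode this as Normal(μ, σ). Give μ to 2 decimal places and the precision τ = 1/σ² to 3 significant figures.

The p-quantile of Normal(μ,σ) is μ + z_p·σ, with z_{0.06} = -1.555 and z_{0.87} = 1.126.
Eliminate σ: μ = (z₂·x₁ − z₁·x₂)/(z₂ − z₁) = (1.126·-6.4 − (-1.555)·-2.02)/2.681 = -3.86.
Then σ = (x₂ − x₁)/(z₂ − z₁) = (-2.02 − -6.4)/2.681 = 1.63.
Precision τ = 1/σ² = 1/1.634² = 0.375.

μ = -3.86, τ = 0.375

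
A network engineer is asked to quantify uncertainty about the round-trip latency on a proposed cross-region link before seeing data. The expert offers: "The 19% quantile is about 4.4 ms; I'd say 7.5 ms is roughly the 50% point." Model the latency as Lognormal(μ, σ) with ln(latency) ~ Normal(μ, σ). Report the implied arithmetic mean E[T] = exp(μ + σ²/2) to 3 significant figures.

E[T] ≈ 9.02 ms

If T ~ Lognormal(μ,σ) then ln T ~ Normal(μ,σ), so the p-quantile of ln T is μ + z_p·σ.
ln(4.4) = 1.482 and ln(7.5) = 2.015; z_{0.19} = -0.8779, z_{0.5} = 0.
σ = (2.015 − 1.482)/(0 − (-0.8779)) = 0.607.
μ = 1.482 − (-0.8779)·0.607 = 2.015.
E[T] = exp(μ + σ²/2) = exp(2.015 + 0.1845) = 9.02 ms.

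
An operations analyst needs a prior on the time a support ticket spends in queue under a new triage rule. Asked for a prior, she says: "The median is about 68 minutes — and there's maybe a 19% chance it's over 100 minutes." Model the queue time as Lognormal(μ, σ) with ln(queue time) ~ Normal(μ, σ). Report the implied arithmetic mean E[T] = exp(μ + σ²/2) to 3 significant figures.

If T ~ Lognormal(μ,σ) then ln T ~ Normal(μ,σ), so the p-quantile of ln T is μ + z_p·σ.
ln(68) = 4.22 and ln(100) = 4.605; z_{0.5} = 0, z_{0.81} = 0.8779.
σ = (4.605 − 4.22)/(0.8779 − (0)) = 0.439.
μ = 4.22 − (0)·0.439 = 4.220.
E[T] = exp(μ + σ²/2) = exp(4.220 + 0.0965) = 74.9 minutes.

E[T] ≈ 74.9 minutes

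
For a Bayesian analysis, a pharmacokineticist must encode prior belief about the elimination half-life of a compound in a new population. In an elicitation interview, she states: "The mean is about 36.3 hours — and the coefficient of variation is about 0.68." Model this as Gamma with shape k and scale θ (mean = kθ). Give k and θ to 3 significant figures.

k ≈ 2.16, θ ≈ 16.8

For Gamma(k, scale θ): mean = kθ, variance = kθ², so CV = 1/√k.
CV = 0.68, hence k = 1/CV² = 2.16.
Then θ = mean/k = 36.3/2.16 = 16.8.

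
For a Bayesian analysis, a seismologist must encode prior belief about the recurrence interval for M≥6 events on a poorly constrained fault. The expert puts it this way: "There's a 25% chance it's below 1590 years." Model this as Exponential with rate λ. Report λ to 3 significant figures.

λ ≈ 0.000181

P(T < 1590.0) = 1 − e^(−λ·1590.0) = 0.25, so λ = −ln(1−0.25)/1590.0 = −ln(0.75)/1590.0 = 0.000181.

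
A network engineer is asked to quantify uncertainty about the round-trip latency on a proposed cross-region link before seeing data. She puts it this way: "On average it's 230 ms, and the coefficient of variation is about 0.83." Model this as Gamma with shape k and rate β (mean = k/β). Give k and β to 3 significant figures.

k ≈ 1.45, β ≈ 0.00631

For Gamma(k, rate β): mean = k/β, variance = k/β², so CV = 1/√k.
CV = 0.83, hence k = 1/CV² = 1.45.
Then β = k/mean = 1.45/230 = 0.00631.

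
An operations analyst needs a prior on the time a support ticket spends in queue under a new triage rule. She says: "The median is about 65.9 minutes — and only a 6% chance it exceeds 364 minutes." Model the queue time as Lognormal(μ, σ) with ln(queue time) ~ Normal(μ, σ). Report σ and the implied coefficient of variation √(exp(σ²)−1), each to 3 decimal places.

σ ≈ 1.099, CV ≈ 1.532

If T ~ Lognormal(μ,σ) then ln T ~ Normal(μ,σ), so the p-quantile of ln T is μ + z_p·σ.
ln(65.9) = 4.188 and ln(364) = 5.897; z_{0.5} = 0, z_{0.94} = 1.555.
σ = (5.897 − 4.188)/(1.555 − (0)) = 1.099.
μ = 4.188 − (0)·1.099 = 4.188.
CV = √(exp(σ²)−1) = √(exp(1.2083)−1) = 1.532.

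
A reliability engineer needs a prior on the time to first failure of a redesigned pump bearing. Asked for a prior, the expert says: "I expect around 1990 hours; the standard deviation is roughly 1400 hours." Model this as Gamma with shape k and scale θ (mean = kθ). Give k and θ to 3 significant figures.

For Gamma(k, scale θ): mean = kθ, variance = kθ², so CV = 1/√k.
CV = SD/mean = 1400/1990 = 0.7035, hence k = 1/CV² = 2.02.
Then θ = mean/k = 1990/2.02 = 985.

k ≈ 2.02, θ ≈ 985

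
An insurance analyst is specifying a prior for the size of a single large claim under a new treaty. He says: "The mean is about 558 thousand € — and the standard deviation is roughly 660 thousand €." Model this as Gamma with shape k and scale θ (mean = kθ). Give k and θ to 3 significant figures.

k ≈ 0.715, θ ≈ 781

For Gamma(k, scale θ): mean = kθ, variance = kθ², so CV = 1/√k.
CV = SD/mean = 660/558 = 1.183, hence k = 1/CV² = 0.715.
Then θ = mean/k = 558/0.715 = 781.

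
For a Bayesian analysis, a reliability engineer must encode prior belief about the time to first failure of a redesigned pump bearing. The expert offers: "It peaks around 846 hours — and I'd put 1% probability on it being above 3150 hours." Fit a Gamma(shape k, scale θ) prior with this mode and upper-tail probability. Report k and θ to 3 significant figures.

k ≈ 3.47, θ ≈ 343

Gamma(k,θ) with k>1 has mode (k−1)θ, so θ = 846/(k−1).
Need P(X < 3150) = 0.99 with θ tied to k this way. Start at k = 2, θ = 846: P(X<3150) ≈ 0.886.
Too low — raise k to concentrate. Iterating converges to k ≈ 3.47.
Then θ = 846/(3.47−1) ≈ 343.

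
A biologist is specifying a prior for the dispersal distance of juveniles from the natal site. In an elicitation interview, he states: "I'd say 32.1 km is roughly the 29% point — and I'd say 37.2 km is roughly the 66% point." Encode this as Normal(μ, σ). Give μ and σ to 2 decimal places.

μ = 35.02, σ = 5.28

The p-quantile of Normal(μ,σ) is μ + z_p·σ, with z_{0.29} = -0.5534 and z_{0.66} = 0.4125.
Eliminate σ: μ = (z₂·x₁ − z₁·x₂)/(z₂ − z₁) = (0.4125·32.1 − (-0.5534)·37.2)/0.9658 = 35.02.
Then σ = (x₂ − x₁)/(z₂ − z₁) = (37.2 − 32.1)/0.9658 = 5.28.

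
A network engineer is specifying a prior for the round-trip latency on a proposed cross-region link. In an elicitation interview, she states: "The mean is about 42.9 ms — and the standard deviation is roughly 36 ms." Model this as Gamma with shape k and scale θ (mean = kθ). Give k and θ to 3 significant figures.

For Gamma(k, scale θ): mean = kθ, variance = kθ², so CV = 1/√k.
CV = SD/mean = 36/42.9 = 0.8392, hence k = 1/CV² = 1.42.
Then θ = mean/k = 42.9/1.42 = 30.2.

k ≈ 1.42, θ ≈ 30.2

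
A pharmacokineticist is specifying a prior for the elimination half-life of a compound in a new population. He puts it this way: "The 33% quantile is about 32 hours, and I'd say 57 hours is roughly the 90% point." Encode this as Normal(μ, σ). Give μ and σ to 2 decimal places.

For Normal(μ,σ), the p-quantile is μ + z_p·σ. Here z_{0.33} = -0.4399, z_{0.9} = 1.282.
So 32 = μ − 0.4399σ and 57 = μ + 1.282σ.
Subtracting: σ = (57 − 32)/(1.282 − (-0.4399)) = 14.52.
Then μ = 32 − (-0.4399)·14.52 = 38.39.

μ = 38.39, σ = 14.52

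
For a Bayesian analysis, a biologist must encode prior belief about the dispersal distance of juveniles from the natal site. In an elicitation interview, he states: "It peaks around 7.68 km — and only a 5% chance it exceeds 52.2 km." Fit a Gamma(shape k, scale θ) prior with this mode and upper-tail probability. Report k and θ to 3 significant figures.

k ≈ 1.6, θ ≈ 12.8

Gamma(k,θ) with k>1 has mode (k−1)θ, so θ = 7.68/(k−1).
Need P(X < 52.2) = 0.95 with θ tied to k this way. Start at k = 2, θ = 7.68: P(X<52.2) ≈ 0.991.
Too high — lower k to spread out. Iterating converges to k ≈ 1.6.
Then θ = 7.68/(1.6−1) ≈ 12.8.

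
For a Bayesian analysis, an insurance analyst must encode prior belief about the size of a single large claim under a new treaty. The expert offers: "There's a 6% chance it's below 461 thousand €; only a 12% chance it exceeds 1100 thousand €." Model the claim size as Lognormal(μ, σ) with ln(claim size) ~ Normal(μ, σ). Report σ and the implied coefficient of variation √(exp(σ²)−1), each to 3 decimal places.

If T ~ Lognormal(μ,σ) then ln T ~ Normal(μ,σ), so the p-quantile of ln T is μ + z_p·σ.
ln(461) = 6.133 and ln(1100) = 7.003; z_{0.06} = -1.555, z_{0.88} = 1.175.
σ = (7.003 − 6.133)/(1.175 − (-1.555)) = 0.319.
μ = 6.133 − (-1.555)·0.319 = 6.629.
CV = √(exp(σ²)−1) = √(exp(0.1015)−1) = 0.327.

σ ≈ 0.319, CV ≈ 0.327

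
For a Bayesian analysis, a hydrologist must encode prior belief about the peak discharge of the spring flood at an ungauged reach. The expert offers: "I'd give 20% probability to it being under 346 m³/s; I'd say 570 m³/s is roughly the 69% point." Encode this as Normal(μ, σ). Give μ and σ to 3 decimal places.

μ = 486.955, σ = 167.480

The p-quantile of Normal(μ,σ) is μ + z_p·σ, with z_{0.2} = -0.8416 and z_{0.69} = 0.4959.
Eliminate σ: μ = (z₂·x₁ − z₁·x₂)/(z₂ − z₁) = (0.4959·346 − (-0.8416)·570)/1.337 = 486.955.
Then σ = (x₂ − x₁)/(z₂ − z₁) = (570 − 346)/1.337 = 167.480.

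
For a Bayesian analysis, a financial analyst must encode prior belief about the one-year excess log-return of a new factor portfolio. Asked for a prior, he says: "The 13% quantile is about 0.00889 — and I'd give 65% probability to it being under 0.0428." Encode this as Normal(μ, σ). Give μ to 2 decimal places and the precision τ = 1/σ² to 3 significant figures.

μ = 0.03, τ = 1990

For Normal(μ,σ), the p-quantile is μ + z_p·σ. Here z_{0.13} = -1.126, z_{0.65} = 0.3853.
So 0.00889 = μ − 1.126σ and 0.0428 = μ + 0.3853σ.
Subtracting: σ = (0.0428 − 0.00889)/(0.3853 − (-1.126)) = 0.02.
Then μ = 0.00889 − (-1.126)·0.02 = 0.03.
Precision τ = 1/σ² = 1/0.02243² = 1990.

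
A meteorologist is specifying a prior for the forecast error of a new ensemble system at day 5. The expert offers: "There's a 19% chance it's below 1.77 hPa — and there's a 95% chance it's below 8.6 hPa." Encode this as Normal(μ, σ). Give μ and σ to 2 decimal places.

For Normal(μ,σ), the p-quantile is μ + z_p·σ. Here z_{0.19} = -0.8779, z_{0.95} = 1.645.
So 1.77 = μ − 0.8779σ and 8.6 = μ + 1.645σ.
Subtracting: σ = (8.6 − 1.77)/(1.645 − (-0.8779)) = 2.71.
Then μ = 1.77 − (-0.8779)·2.71 = 4.15.

μ = 4.15, σ = 2.71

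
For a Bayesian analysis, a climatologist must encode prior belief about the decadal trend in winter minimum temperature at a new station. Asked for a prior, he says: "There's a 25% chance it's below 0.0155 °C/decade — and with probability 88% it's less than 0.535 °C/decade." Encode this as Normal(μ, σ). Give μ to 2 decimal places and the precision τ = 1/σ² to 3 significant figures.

μ = 0.20, τ = 12.7

The p-quantile of Normal(μ,σ) is μ + z_p·σ, with z_{0.25} = -0.6745 and z_{0.88} = 1.175.
Eliminate σ: μ = (z₂·x₁ − z₁·x₂)/(z₂ − z₁) = (1.175·0.0155 − (-0.6745)·0.535)/1.849 = 0.20.
Then σ = (x₂ − x₁)/(z₂ − z₁) = (0.535 − 0.0155)/1.849 = 0.28.
Precision τ = 1/σ² = 1/0.2809² = 12.7.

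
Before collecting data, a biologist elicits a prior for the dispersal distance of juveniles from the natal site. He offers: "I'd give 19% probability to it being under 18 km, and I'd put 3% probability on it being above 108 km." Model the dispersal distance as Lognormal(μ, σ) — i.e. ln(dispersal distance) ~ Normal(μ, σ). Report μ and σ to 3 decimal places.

μ ≈ 3.461, σ ≈ 0.649

If T ~ Lognormal(μ,σ) then ln T ~ Normal(μ,σ), so the p-quantile of ln T is μ + z_p·σ.
ln(18) = 2.89 and ln(108) = 4.682; z_{0.19} = -0.8779, z_{0.97} = 1.881.
σ = (4.682 − 2.89)/(1.881 − (-0.8779)) = 0.649.
μ = 2.89 − (-0.8779)·0.649 = 3.461.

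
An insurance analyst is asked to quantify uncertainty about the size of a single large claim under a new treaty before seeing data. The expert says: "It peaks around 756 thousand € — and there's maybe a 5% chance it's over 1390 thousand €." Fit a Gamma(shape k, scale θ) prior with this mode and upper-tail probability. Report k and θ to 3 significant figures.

Gamma(k,θ) with k>1 has mode (k−1)θ, so θ = 756/(k−1).
Need P(X < 1390) = 0.95 with θ tied to k this way. Start at k = 2, θ = 756: P(X<1390) ≈ 0.549.
Too low — raise k to concentrate. Iterating converges to k ≈ 8.51.
Then θ = 756/(8.51−1) ≈ 101.

k ≈ 8.51, θ ≈ 101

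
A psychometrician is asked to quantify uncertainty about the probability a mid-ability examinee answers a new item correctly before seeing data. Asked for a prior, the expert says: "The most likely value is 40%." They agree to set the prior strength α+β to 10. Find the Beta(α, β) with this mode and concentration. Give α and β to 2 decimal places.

For α,β > 1 the Beta mode is (α−1)/(α+β−2). With α+β = 10, the mode is (α−1)/8.
Set (α−1)/8 = 0.4 → α = 1 + 0.4·8 = 4.20.
β = 10 − α = 5.80.

α = 4.20, β = 5.80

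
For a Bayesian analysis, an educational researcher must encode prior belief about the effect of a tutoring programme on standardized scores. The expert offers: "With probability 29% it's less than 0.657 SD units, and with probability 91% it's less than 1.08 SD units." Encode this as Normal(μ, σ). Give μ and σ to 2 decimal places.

The p-quantile of Normal(μ,σ) is μ + z_p·σ, with z_{0.29} = -0.5534 and z_{0.91} = 1.341.
Eliminate σ: μ = (z₂·x₁ − z₁·x₂)/(z₂ − z₁) = (1.341·0.657 − (-0.5534)·1.08)/1.894 = 0.78.
Then σ = (x₂ − x₁)/(z₂ − z₁) = (1.08 − 0.657)/1.894 = 0.22.

μ = 0.78, σ = 0.22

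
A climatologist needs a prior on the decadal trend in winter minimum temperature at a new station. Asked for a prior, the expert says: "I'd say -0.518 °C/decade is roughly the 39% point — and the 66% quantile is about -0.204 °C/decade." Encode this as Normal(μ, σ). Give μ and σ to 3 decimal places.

For Normal(μ,σ), the p-quantile is μ + z_p·σ. Here z_{0.39} = -0.2793, z_{0.66} = 0.4125.
So -0.518 = μ − 0.2793σ and -0.204 = μ + 0.4125σ.
Subtracting: σ = (-0.204 − -0.518)/(0.4125 − (-0.2793)) = 0.454.
Then μ = -0.518 − (-0.2793)·0.454 = -0.391.

μ = -0.391, σ = 0.454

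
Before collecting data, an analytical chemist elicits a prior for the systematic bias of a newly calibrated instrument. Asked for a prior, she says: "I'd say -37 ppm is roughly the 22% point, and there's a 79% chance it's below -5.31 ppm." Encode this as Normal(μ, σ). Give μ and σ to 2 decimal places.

The p-quantile of Normal(μ,σ) is μ + z_p·σ, with z_{0.22} = -0.7722 and z_{0.79} = 0.8064.
Eliminate σ: μ = (z₂·x₁ − z₁·x₂)/(z₂ − z₁) = (0.8064·-37 − (-0.7722)·-5.31)/1.579 = -21.50.
Then σ = (x₂ − x₁)/(z₂ − z₁) = (-5.31 − -37)/1.579 = 20.07.

μ = -21.50, σ = 20.07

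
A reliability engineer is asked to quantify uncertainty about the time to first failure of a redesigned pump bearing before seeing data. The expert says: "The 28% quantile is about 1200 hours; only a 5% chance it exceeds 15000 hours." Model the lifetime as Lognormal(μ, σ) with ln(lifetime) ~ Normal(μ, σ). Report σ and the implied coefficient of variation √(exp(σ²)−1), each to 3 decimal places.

σ ≈ 1.134, CV ≈ 1.618

If T ~ Lognormal(μ,σ) then ln T ~ Normal(μ,σ), so the p-quantile of ln T is μ + z_p·σ.
ln(1200) = 7.09 and ln(15000) = 9.616; z_{0.28} = -0.5828, z_{0.95} = 1.645.
σ = (9.616 − 7.09)/(1.645 − (-0.5828)) = 1.134.
μ = 7.09 − (-0.5828)·1.134 = 7.751.
CV = √(exp(σ²)−1) = √(exp(1.2855)−1) = 1.618.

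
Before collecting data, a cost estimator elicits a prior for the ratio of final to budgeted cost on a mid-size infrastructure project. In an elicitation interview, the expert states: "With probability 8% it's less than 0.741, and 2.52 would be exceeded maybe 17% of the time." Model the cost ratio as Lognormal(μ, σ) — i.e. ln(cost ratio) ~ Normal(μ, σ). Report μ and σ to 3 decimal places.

μ ≈ 0.429, σ ≈ 0.519

If T ~ Lognormal(μ,σ) then ln T ~ Normal(μ,σ), so the p-quantile of ln T is μ + z_p·σ.
ln(0.741) = -0.2998 and ln(2.52) = 0.9243; z_{0.08} = -1.405, z_{0.83} = 0.9542.
σ = (0.9243 − -0.2998)/(0.9542 − (-1.405)) = 0.519.
μ = -0.2998 − (-1.405)·0.519 = 0.429.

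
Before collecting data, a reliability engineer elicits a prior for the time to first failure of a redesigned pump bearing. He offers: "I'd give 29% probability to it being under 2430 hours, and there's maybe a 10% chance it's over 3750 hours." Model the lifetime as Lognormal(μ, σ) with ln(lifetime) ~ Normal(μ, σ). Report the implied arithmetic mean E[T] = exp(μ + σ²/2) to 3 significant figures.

E[T] ≈ 2850 hours

If T ~ Lognormal(μ,σ) then ln T ~ Normal(μ,σ), so the p-quantile of ln T is μ + z_p·σ.
ln(2430) = 7.796 and ln(3750) = 8.23; z_{0.29} = -0.5534, z_{0.9} = 1.282.
σ = (8.23 − 7.796)/(1.282 − (-0.5534)) = 0.236.
μ = 7.796 − (-0.5534)·0.236 = 7.926.
E[T] = exp(μ + σ²/2) = exp(7.926 + 0.0280) = 2850 hours.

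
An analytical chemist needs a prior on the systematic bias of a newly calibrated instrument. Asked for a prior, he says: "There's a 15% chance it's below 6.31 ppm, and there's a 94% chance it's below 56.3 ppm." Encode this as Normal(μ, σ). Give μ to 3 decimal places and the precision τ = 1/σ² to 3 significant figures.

The p-quantile of Normal(μ,σ) is μ + z_p·σ, with z_{0.15} = -1.036 and z_{0.94} = 1.555.
Eliminate σ: μ = (z₂·x₁ − z₁·x₂)/(z₂ − z₁) = (1.555·6.31 − (-1.036)·56.3)/2.591 = 26.305.
Then σ = (x₂ − x₁)/(z₂ − z₁) = (56.3 − 6.31)/2.591 = 19.292.
Precision τ = 1/σ² = 1/19.29² = 0.00269.

μ = 26.305, τ = 0.00269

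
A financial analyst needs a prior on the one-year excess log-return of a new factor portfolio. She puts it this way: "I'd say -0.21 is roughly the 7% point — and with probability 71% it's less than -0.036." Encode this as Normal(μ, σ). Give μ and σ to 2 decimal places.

The p-quantile of Normal(μ,σ) is μ + z_p·σ, with z_{0.07} = -1.476 and z_{0.71} = 0.5534.
Eliminate σ: μ = (z₂·x₁ − z₁·x₂)/(z₂ − z₁) = (0.5534·-0.21 − (-1.476)·-0.036)/2.029 = -0.08.
Then σ = (x₂ − x₁)/(z₂ − z₁) = (-0.036 − -0.21)/2.029 = 0.09.

μ = -0.08, σ = 0.09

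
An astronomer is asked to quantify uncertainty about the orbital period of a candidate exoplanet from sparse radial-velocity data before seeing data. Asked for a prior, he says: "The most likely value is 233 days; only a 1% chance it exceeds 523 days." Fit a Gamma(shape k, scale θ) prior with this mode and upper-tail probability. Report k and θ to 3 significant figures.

Gamma(k,θ) with k>1 has mode (k−1)θ, so θ = 233/(k−1).
Need P(X < 523) = 0.99 with θ tied to k this way. Start at k = 2, θ = 233: P(X<523) ≈ 0.656.
Too low — raise k to concentrate. Iterating converges to k ≈ 8.34.
Then θ = 233/(8.34−1) ≈ 31.7.

k ≈ 8.34, θ ≈ 31.7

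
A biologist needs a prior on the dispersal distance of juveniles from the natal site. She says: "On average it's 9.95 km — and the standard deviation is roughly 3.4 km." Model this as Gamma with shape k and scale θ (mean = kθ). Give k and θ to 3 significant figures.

For Gamma(k, scale θ): mean = kθ, variance = kθ², so CV = 1/√k.
CV = SD/mean = 3.4/9.95 = 0.3417, hence k = 1/CV² = 8.56.
Then θ = mean/k = 9.95/8.56 = 1.16.

k ≈ 8.56, θ ≈ 1.16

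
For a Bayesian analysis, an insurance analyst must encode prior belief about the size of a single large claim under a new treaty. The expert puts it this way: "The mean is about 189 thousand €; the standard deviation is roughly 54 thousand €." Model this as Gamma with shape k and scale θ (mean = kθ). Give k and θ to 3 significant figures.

k ≈ 12.2, θ ≈ 15.4

For Gamma(k, scale θ): mean = kθ, variance = kθ², so CV = 1/√k.
CV = SD/mean = 54/189 = 0.2857, hence k = 1/CV² = 12.2.
Then θ = mean/k = 189/12.2 = 15.4.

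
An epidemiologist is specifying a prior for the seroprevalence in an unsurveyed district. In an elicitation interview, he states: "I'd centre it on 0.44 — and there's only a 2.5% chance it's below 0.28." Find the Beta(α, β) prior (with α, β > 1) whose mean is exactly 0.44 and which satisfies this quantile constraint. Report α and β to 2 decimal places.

α ≈ 14.96, β ≈ 19.04

With mean 0.44 fixed, write α = 0.44s, β = 0.56s where s = α+β.
Need P(θ < 0.28) = 0.025 under Beta(0.44s, 0.56s). Normal approximation: (q−m)/√(m(1−m)/s) ≈ z_{0.025} = -1.96, so s ≈ 0.44·0.56·(-1.96)²/(0.28−0.44)² = 37.0.
At s = 37.0: P(θ<0.28) ≈ 0.020. Adjusting to match 0.025 gives s ≈ 34.00.
So α = 0.44·34.00 ≈ 14.96, β = 0.56·34.00 ≈ 19.04.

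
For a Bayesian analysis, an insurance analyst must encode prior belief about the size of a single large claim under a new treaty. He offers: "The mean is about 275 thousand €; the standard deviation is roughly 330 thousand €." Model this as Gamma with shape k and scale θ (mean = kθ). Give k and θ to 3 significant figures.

k ≈ 0.694, θ ≈ 396

For Gamma(k, scale θ): mean = kθ, variance = kθ², so CV = 1/√k.
CV = SD/mean = 330/275 = 1.2, hence k = 1/CV² = 0.694.
Then θ = mean/k = 275/0.694 = 396.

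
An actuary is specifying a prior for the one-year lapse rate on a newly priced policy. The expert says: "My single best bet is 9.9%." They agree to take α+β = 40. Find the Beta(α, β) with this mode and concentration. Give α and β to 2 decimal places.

α = 4.76, β = 35.24

For α,β > 1 the Beta mode is (α−1)/(α+β−2). With α+β = 40, the mode is (α−1)/38.
Set (α−1)/38 = 0.099 → α = 1 + 0.099·38 = 4.76.
β = 40 − α = 35.24.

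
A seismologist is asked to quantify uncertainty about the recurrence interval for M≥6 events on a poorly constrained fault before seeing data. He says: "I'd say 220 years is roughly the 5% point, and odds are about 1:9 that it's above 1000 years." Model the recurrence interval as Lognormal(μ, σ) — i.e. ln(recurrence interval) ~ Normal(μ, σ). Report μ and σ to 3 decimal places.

If T ~ Lognormal(μ,σ) then ln T ~ Normal(μ,σ), so the p-quantile of ln T is μ + z_p·σ.
ln(220) = 5.394 and ln(1000) = 6.908; z_{0.05} = -1.645, z_{0.9} = 1.282.
σ = (6.908 − 5.394)/(1.282 − (-1.645)) = 0.517.
μ = 5.394 − (-1.645)·0.517 = 6.245.

μ ≈ 6.245, σ ≈ 0.517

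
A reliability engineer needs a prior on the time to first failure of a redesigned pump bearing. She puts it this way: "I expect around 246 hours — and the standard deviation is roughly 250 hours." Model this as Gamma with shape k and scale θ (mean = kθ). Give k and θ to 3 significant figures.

k ≈ 0.968, θ ≈ 254

For Gamma(k, scale θ): mean = kθ, variance = kθ², so CV = 1/√k.
CV = SD/mean = 250/246 = 1.016, hence k = 1/CV² = 0.968.
Then θ = mean/k = 246/0.968 = 254.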